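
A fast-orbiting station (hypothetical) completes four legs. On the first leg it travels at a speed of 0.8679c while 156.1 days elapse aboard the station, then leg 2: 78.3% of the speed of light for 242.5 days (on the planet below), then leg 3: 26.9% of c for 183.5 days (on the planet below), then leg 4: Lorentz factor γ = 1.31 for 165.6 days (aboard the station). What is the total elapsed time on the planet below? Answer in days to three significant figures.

Δt = 957 days

Leg 1: γ = 1/√(1 − 0.8679²) = 1/√0.2467 = 2.013; Δt_1 = 2.013 × 156.1 = 314.2 days.
Leg 2: 242.5 days is already measured on the planet below.
Leg 3: 183.5 days is already measured on the planet below.
Leg 4: γ = 1.31; Δt_4 = 1.310 × 165.6 = 216.9 days.
Total: 314.2 + 242.5 + 183.5 + 216.9 days.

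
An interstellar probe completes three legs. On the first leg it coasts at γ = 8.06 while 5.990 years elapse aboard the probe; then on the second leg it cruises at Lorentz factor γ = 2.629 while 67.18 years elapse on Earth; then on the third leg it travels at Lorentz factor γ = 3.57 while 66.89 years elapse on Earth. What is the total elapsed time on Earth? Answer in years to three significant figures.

Δt = 182 years

Leg 1: γ = 8.06; Δt_1 = 8.060 × 5.990 = 48.28 years.
Leg 2: 67.18 years is already measured on Earth.
Leg 3: 66.89 years is already measured on Earth.
Total: 48.28 + 67.18 + 66.89 years.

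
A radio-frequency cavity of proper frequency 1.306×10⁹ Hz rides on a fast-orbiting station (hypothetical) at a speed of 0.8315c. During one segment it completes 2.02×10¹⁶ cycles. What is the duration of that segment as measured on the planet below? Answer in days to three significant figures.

γ = 1/√(1 − 0.8315²) = 1/√0.3086 = 1.800
Proper time for N cycles: τ = N/f = 2.02×10¹⁶/(1.306×10⁹) = 1.547×10⁷ s = 179.0 days.
Lab-frame duration Δt = γτ = 1.800 × 179.0 = 322.2 days.

Δt = 322 days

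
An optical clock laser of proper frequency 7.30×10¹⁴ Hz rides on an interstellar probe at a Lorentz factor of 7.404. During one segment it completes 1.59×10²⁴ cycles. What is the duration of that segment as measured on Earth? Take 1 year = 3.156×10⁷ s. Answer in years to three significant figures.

Δt = 511 years

γ = 7.404
Proper time for N cycles: τ = N/f = 1.59×10²⁴/(7.30×10¹⁴) = 2.178×10⁹ s = 69.01 years.
Lab-frame duration Δt = γτ = 7.404 × 69.01 = 511.0 years.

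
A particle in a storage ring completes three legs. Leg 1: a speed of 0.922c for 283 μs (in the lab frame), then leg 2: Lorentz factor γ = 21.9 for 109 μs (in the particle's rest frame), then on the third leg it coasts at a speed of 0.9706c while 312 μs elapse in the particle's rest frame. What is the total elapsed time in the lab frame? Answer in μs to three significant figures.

Leg 1: 283 μs is already measured in the lab frame.
Leg 2: γ = 21.9; Δt_2 = 21.90 × 109 = 2387 μs.
Leg 3: γ = 1/√(1 − 0.9706²) = 1/√0.05794 = 4.155; Δt_3 = 4.155 × 312 = 1296 μs.
Total: 283.0 + 2387 + 1296 μs.

Δt = 3970 μs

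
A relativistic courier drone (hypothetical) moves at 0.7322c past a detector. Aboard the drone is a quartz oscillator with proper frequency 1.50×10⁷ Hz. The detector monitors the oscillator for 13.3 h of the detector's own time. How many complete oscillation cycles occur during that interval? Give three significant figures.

N = 4.89×10¹¹

γ = 1/√(1 − 0.7322²) = 1/√0.4639 = 1.468
During 13.3 h of lab time, the oscillator's proper time advances by τ = Δt/γ = 13.3/1.468 = 9.058 h = 3.261×10⁴ s.
N = f × τ = 1.50×10⁷ × 3.261×10⁴ = 4.892×10¹¹.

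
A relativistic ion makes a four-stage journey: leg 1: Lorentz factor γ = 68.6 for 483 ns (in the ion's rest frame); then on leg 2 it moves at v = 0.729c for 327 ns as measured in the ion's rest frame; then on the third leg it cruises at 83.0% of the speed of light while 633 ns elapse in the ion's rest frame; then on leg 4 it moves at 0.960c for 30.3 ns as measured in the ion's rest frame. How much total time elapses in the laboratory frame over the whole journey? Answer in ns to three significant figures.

Leg 1: γ = 68.6; Δt_1 = 68.60 × 483 = 3.313×10⁴ ns.
Leg 2: γ = 1/√(1 − 0.729²) = 1/√0.4686 = 1.461; Δt_2 = 1.461 × 327 = 477.7 ns.
Leg 3: β = 0.830; γ = 1/√(1 − 0.830²) = 1/√0.3111 = 1.793; Δt_3 = 1.793 × 633 = 1135 ns.
Leg 4: γ = 1/√(1 − 0.960²) = 25/7 ≈ 3.571; Δt_4 = 3.571 × 30.3 = 108.2 ns.
Total: 3.313×10⁴ + 477.7 + 1135 + 108.2 ns.

Δt = 3.49×10⁴ ns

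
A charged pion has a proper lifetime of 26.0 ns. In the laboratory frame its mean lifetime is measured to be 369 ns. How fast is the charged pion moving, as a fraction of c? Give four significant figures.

γ = Δt/τ₀ = 369/26.0 = 14.19
β = √(1 − 1/γ²) = √(1 − 0.004965) = √0.9950

β = 0.9975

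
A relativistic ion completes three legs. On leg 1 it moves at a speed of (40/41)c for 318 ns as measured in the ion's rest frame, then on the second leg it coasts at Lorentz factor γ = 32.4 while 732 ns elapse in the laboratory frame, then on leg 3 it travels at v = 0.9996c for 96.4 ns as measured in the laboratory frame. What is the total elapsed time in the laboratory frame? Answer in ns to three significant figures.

Leg 1: γ = 1/√(1 − (40/41)²) = 41/9 ≈ 4.556; Δt_1 = 4.556 × 318 = 1449 ns.
Leg 2: 732 ns is already measured in the laboratory frame.
Leg 3: 96.4 ns is already measured in the laboratory frame.
Total: 1449 + 732.0 + 96.40 ns.

Δt = 2280 ns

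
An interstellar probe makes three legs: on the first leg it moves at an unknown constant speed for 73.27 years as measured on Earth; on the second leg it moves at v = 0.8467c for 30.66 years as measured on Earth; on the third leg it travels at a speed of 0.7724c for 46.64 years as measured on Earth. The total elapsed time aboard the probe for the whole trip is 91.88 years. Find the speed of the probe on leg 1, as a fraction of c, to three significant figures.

β = 0.779

Leg 1: speed unknown; τ_1 = 73.27/γ_1.
Leg 2: γ = 1/√(1 − 0.8467²) = 1/√0.2831 = 1.879; τ_2 = 30.66/1.879 = 16.31 years.
Leg 3: γ = 1/√(1 − 0.7724²) = 1/√0.4034 = 1.574; τ_3 = 46.64/1.574 = 29.62 years.
Total proper time: τ_1 + 16.31 + 29.62 = 91.88, so τ_1 = 91.88 − 45.94 = 45.94 years.
γ_1 = 73.27/45.94 = 1.595; β = √(1 − 1/γ²) = √0.6068.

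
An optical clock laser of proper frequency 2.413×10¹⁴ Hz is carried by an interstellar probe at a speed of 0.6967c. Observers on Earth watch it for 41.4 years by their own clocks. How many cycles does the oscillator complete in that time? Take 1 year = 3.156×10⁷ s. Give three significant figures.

γ = 1/√(1 − 0.6967²) = 1/√0.5146 = 1.394
During 41.4 years of lab time, the oscillator's proper time advances by τ = Δt/γ = 41.4/1.394 = 29.70 years = 9.373×10⁸ s.
N = f × τ = 2.413×10¹⁴ × 9.373×10⁸ = 2.262×10²³.

N = 2.26×10²³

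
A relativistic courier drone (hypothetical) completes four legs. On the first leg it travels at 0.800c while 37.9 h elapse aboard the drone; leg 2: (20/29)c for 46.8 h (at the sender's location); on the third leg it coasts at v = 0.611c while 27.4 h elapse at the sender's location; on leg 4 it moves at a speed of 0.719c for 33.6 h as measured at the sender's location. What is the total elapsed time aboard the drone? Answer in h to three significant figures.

τ = 117 h

Leg 1: 37.9 h is already measured aboard the drone.
Leg 2: γ = 1/√(1 − (20/29)²) = 29/21 ≈ 1.381; τ_2 = 46.8/1.381 = 33.89 h.
Leg 3: γ = 1/√(1 − 0.611²) = 1/√0.6267 = 1.263; τ_3 = 27.4/1.263 = 21.69 h.
Leg 4: γ = 1/√(1 − 0.719²) = 1/√0.4830 = 1.439; τ_4 = 33.6/1.439 = 23.35 h.
Total: 37.90 + 33.89 + 21.69 + 23.35 h.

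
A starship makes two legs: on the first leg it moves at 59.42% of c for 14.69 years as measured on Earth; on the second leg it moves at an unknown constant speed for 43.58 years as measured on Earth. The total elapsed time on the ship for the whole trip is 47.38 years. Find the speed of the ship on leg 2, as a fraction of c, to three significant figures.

Leg 1: β = 0.5942; γ = 1/√(1 − 0.5942²) = 1/√0.6469 = 1.243; τ_1 = 14.69/1.243 = 11.82 years.
Leg 2: speed unknown; τ_2 = 43.58/γ_2.
Total proper time: 11.82 + τ_2 = 47.38, so τ_2 = 47.38 − 11.82 = 35.56 years.
γ_2 = 43.58/35.56 = 1.225; β = √(1 − 1/γ²) = √0.3340.

β = 0.578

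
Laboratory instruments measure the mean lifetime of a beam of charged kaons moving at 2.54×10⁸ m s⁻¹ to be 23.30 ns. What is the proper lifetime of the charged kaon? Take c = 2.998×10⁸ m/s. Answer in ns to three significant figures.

β = 2.54×10⁸/2.998×10⁸ = 0.8472; γ = 1/√(1 − 0.8472²) = 1.882
The lab-frame lifetime is the dilated interval; the proper lifetime is τ₀ = Δt/γ = 23.30/1.882 ns.

τ₀ = 12.4 ns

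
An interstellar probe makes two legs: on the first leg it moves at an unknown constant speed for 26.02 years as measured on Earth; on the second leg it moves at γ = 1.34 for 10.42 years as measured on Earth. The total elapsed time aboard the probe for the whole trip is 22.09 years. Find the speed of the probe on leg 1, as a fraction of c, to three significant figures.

Leg 1: speed unknown; τ_1 = 26.02/γ_1.
Leg 2: γ = 1.34; τ_2 = 10.42/1.340 = 7.776 years.
Total proper time: τ_1 + 7.776 = 22.09, so τ_1 = 22.09 − 7.776 = 14.31 years.
γ_1 = 26.02/14.31 = 1.818; β = √(1 − 1/γ²) = √0.6974.

β = 0.835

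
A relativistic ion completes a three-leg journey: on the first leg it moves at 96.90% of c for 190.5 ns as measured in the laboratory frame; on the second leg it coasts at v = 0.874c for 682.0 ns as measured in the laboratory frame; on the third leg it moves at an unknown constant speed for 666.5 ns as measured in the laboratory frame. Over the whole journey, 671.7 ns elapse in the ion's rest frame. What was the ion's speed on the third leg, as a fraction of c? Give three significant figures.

Leg 1: β = 0.9690; γ = 1/√(1 − 0.9690²) = 1/√0.06104 = 4.048; τ_1 = 190.5/4.048 = 47.07 ns.
Leg 2: γ = 1/√(1 − 0.874²) = 1/√0.2361 = 2.058; τ_2 = 682.0/2.058 = 331.4 ns.
Leg 3: speed unknown; τ_3 = 666.5/γ_3.
Total proper time: 47.07 + 331.4 + τ_3 = 671.7, so τ_3 = 671.7 − 378.5 = 293.2 ns.
γ_3 = 666.5/293.2 = 2.273; β = √(1 − 1/γ²) = √0.8064.

β = 0.898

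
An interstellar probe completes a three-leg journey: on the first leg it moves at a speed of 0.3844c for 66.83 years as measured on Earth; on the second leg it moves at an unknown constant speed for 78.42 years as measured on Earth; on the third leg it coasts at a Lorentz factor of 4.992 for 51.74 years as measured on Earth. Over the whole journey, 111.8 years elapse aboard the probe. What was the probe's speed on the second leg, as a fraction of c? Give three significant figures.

Leg 1: γ = 1/√(1 − 0.3844²) = 1/√0.8522 = 1.083; τ_1 = 66.83/1.083 = 61.70 years.
Leg 2: speed unknown; τ_2 = 78.42/γ_2.
Leg 3: γ = 4.992; τ_3 = 51.74/4.992 = 10.36 years.
Total proper time: 61.70 + τ_2 + 10.36 = 111.8, so τ_2 = 111.8 − 72.06 = 39.74 years.
γ_2 = 78.42/39.74 = 1.973; β = √(1 − 1/γ²) = √0.7432.

β = 0.862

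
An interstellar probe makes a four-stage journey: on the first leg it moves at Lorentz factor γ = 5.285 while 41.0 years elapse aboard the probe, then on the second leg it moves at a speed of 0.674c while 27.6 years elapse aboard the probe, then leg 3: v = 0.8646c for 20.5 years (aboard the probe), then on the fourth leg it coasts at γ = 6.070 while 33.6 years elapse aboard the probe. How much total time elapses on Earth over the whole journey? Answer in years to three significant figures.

Δt = 499 years

Leg 1: γ = 5.285; Δt_1 = 5.285 × 41.0 = 216.7 years.
Leg 2: γ = 1/√(1 − 0.674²) = 1/√0.5457 = 1.354; Δt_2 = 1.354 × 27.6 = 37.36 years.
Leg 3: γ = 1/√(1 − 0.8646²) = 1/√0.2525 = 1.990; Δt_3 = 1.990 × 20.5 = 40.80 years.
Leg 4: γ = 6.070; Δt_4 = 6.070 × 33.6 = 204.0 years.
Total: 216.7 + 37.36 + 40.80 + 204.0 years.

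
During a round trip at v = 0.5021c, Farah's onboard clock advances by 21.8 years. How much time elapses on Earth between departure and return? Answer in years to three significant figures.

Δt = 25.2 years

γ = 1/√(1 − 0.5021²) = 1/√0.7479 = 1.156
Earth-frame duration is the dilated interval: Δt = γτ = 1.156 × 21.8 years.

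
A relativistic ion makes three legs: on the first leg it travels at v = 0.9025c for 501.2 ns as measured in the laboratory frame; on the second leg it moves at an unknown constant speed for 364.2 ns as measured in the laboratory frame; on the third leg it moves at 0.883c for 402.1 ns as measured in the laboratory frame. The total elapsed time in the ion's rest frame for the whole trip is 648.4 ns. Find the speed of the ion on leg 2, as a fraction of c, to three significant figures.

Leg 1: γ = 1/√(1 − 0.9025²) = 1/√0.1855 = 2.322; τ_1 = 501.2/2.322 = 215.9 ns.
Leg 2: speed unknown; τ_2 = 364.2/γ_2.
Leg 3: γ = 1/√(1 − 0.883²) = 1/√0.2203 = 2.131; τ_3 = 402.1/2.131 = 188.7 ns.
Total proper time: 215.9 + τ_2 + 188.7 = 648.4, so τ_2 = 648.4 − 404.6 = 243.8 ns.
γ_2 = 364.2/243.8 = 1.494; β = √(1 − 1/γ²) = √0.5519.

β = 0.743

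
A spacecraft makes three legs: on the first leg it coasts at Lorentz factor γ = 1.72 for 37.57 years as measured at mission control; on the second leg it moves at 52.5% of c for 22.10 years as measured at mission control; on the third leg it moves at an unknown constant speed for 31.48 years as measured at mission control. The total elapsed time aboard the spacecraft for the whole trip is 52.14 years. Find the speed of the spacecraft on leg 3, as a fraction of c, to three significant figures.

Leg 1: γ = 1.72; τ_1 = 37.57/1.720 = 21.84 years.
Leg 2: β = 0.525; γ = 1/√(1 − 0.525²) = 1/√0.7244 = 1.175; τ_2 = 22.10/1.175 = 18.81 years.
Leg 3: speed unknown; τ_3 = 31.48/γ_3.
Total proper time: 21.84 + 18.81 + τ_3 = 52.14, so τ_3 = 52.14 − 40.65 = 11.49 years.
γ_3 = 31.48/11.49 = 2.740; β = √(1 − 1/γ²) = √0.8668.

β = 0.931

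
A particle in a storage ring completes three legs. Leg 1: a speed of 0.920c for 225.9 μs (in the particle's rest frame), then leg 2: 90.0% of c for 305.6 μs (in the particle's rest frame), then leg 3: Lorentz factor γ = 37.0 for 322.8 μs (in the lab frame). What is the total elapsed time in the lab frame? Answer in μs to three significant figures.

Δt = 1600 μs

Leg 1: γ = 1/√(1 − 0.920²) = 1/√0.1536 = 2.552; Δt_1 = 2.552 × 225.9 = 576.4 μs.
Leg 2: β = 0.900; γ = 1/√(1 − 0.900²) = 1/√0.1900 = 2.294; Δt_2 = 2.294 × 305.6 = 701.1 μs.
Leg 3: 322.8 μs is already measured in the lab frame.
Total: 576.4 + 701.1 + 322.8 μs.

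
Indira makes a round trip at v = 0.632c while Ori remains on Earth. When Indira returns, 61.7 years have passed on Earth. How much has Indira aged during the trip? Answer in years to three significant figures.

γ = 1/√(1 − 0.632²) = 1/√0.6006 = 1.290
Indira's clock measures proper time along the trip: τ = Δt/γ = 61.7/1.290 years.

τ = 47.8 years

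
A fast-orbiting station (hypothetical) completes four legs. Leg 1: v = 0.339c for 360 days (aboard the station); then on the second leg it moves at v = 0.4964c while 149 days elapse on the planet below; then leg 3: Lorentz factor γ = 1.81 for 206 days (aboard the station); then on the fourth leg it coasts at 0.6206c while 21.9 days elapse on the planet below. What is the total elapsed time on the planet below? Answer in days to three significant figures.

Δt = 926 days

Leg 1: γ = 1/√(1 − 0.339²) = 1/√0.8851 = 1.063; Δt_1 = 1.063 × 360 = 382.7 days.
Leg 2: 149 days is already measured on the planet below.
Leg 3: γ = 1.81; Δt_3 = 1.810 × 206 = 372.9 days.
Leg 4: 21.9 days is already measured on the planet below.
Total: 382.7 + 149.0 + 372.9 + 21.90 days.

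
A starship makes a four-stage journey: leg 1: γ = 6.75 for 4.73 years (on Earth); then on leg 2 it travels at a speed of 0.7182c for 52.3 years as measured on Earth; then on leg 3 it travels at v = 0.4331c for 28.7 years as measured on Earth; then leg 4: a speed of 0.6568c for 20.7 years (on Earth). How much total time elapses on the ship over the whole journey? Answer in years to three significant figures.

Leg 1: γ = 6.75; τ_1 = 4.73/6.750 = 0.7007 years.
Leg 2: γ = 1/√(1 − 0.7182²) = 1/√0.4842 = 1.437; τ_2 = 52.3/1.437 = 36.39 years.
Leg 3: γ = 1/√(1 − 0.4331²) = 1/√0.8124 = 1.109; τ_3 = 28.7/1.109 = 25.87 years.
Leg 4: γ = 1/√(1 − 0.6568²) = 1/√0.5686 = 1.326; τ_4 = 20.7/1.326 = 15.61 years.
Total: 0.7007 + 36.39 + 25.87 + 15.61 years.

τ = 78.6 years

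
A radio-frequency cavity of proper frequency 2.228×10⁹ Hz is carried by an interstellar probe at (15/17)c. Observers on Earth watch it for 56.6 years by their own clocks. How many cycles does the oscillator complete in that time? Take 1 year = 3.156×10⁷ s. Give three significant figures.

N = 1.87×10¹⁸

γ = 1/√(1 − (15/17)²) = 17/8 = 2.125
During 56.6 years of lab time, the oscillator's proper time advances by τ = Δt/γ = 56.6/2.125 = 26.64 years = 8.406×10⁸ s.
N = f × τ = 2.228×10⁹ × 8.406×10⁸ = 1.873×10¹⁸.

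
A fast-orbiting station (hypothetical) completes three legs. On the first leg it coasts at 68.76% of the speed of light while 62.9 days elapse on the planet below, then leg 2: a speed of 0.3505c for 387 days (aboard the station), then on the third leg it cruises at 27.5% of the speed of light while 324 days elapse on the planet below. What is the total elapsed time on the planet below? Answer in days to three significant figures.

Δt = 800 days

Leg 1: 62.9 days is already measured on the planet below.
Leg 2: γ = 1/√(1 − 0.3505²) = 1/√0.8771 = 1.068; Δt_2 = 1.068 × 387 = 413.2 days.
Leg 3: 324 days is already measured on the planet below.
Total: 62.90 + 413.2 + 324.0 days.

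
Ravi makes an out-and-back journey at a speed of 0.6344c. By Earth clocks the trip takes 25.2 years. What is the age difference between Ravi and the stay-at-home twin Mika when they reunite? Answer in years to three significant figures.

Δt − τ = 5.72 years

γ = 1/√(1 − 0.6344²) = 1/√0.5975 = 1.294
Ravi's elapsed proper time: τ = 25.2/1.294 = 19.48 years.
Age gap = Δt − τ = 25.2 − 19.48 years.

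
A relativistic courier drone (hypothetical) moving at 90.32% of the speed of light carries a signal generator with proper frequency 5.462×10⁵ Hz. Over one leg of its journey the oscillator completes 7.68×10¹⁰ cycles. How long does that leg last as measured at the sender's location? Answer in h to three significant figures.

Δt = 91.0 h

β = 0.9032; γ = 1/√(1 − 0.9032²) = 1/√0.1842 = 2.330
Proper time for N cycles: τ = N/f = 7.68×10¹⁰/(5.462×10⁵) = 1.406×10⁵ s = 39.06 h.
Lab-frame duration Δt = γτ = 2.330 × 39.06 = 91.00 h.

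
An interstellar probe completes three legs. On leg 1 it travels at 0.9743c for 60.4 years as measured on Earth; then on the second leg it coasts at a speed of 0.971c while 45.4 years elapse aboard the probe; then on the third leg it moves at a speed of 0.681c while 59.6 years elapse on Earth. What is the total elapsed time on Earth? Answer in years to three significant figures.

Leg 1: 60.4 years is already measured on Earth.
Leg 2: γ = 1/√(1 − 0.971²) = 1/√0.05716 = 4.183; Δt_2 = 4.183 × 45.4 = 189.9 years.
Leg 3: 59.6 years is already measured on Earth.
Total: 60.40 + 189.9 + 59.60 years.

Δt = 310 years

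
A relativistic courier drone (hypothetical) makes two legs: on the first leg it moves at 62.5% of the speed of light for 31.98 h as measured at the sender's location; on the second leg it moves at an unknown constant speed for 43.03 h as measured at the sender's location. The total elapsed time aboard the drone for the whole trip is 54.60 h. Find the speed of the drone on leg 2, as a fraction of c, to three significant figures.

β = 0.725

Leg 1: β = 0.625; γ = 1/√(1 − 0.625²) = 1/√0.6094 = 1.281; τ_1 = 31.98/1.281 = 24.96 h.
Leg 2: speed unknown; τ_2 = 43.03/γ_2.
Total proper time: 24.96 + τ_2 = 54.60, so τ_2 = 54.60 − 24.96 = 29.64 h.
γ_2 = 43.03/29.64 = 1.452; β = √(1 − 1/γ²) = √0.5257.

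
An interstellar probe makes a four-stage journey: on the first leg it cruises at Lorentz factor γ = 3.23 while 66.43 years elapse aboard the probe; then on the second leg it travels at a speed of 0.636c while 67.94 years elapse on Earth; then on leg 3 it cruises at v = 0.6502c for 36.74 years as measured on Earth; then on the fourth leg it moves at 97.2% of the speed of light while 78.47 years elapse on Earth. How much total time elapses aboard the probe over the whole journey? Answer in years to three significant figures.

τ = 165 years

Leg 1: 66.43 years is already measured aboard the probe.
Leg 2: γ = 1/√(1 − 0.636²) = 1/√0.5955 = 1.296; τ_2 = 67.94/1.296 = 52.43 years.
Leg 3: γ = 1/√(1 − 0.6502²) = 1/√0.5772 = 1.316; τ_3 = 36.74/1.316 = 27.91 years.
Leg 4: β = 0.972; γ = 1/√(1 − 0.972²) = 1/√0.05522 = 4.256; τ_4 = 78.47/4.256 = 18.44 years.
Total: 66.43 + 52.43 + 27.91 + 18.44 years.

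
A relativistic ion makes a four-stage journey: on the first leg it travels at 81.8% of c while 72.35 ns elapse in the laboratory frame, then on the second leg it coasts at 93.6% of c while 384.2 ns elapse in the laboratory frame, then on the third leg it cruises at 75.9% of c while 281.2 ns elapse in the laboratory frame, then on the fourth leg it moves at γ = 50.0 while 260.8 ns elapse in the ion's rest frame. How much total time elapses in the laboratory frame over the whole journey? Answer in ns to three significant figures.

Leg 1: 72.35 ns is already measured in the laboratory frame.
Leg 2: 384.2 ns is already measured in the laboratory frame.
Leg 3: 281.2 ns is already measured in the laboratory frame.
Leg 4: γ = 50.0; Δt_4 = 50.00 × 260.8 = 1.304×10⁴ ns.
Total: 72.35 + 384.2 + 281.2 + 1.304×10⁴ ns.

Δt = 1.38×10⁴ ns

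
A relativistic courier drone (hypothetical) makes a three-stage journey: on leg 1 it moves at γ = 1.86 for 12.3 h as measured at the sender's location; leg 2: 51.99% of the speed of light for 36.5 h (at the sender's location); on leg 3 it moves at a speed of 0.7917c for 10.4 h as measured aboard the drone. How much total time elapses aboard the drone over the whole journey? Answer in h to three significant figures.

τ = 48.2 h

Leg 1: γ = 1.86; τ_1 = 12.3/1.860 = 6.613 h.
Leg 2: β = 0.5199; γ = 1/√(1 − 0.5199²) = 1/√0.7297 = 1.171; τ_2 = 36.5/1.171 = 31.18 h.
Leg 3: 10.4 h is already measured aboard the drone.
Total: 6.613 + 31.18 + 10.40 h.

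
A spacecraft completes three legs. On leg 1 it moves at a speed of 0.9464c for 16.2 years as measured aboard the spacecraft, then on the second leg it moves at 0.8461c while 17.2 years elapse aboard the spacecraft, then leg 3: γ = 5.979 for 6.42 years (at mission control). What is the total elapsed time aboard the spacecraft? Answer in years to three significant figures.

Leg 1: 16.2 years is already measured aboard the spacecraft.
Leg 2: 17.2 years is already measured aboard the spacecraft.
Leg 3: γ = 5.979; τ_3 = 6.42/5.979 = 1.074 years.
Total: 16.20 + 17.20 + 1.074 years.

τ = 34.5 years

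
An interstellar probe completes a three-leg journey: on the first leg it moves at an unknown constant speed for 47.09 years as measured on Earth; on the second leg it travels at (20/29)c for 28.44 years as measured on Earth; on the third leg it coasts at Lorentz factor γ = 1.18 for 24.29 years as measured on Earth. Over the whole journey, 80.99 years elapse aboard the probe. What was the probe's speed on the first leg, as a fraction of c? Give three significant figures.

Leg 1: speed unknown; τ_1 = 47.09/γ_1.
Leg 2: γ = 1/√(1 − (20/29)²) = 29/21 ≈ 1.381; τ_2 = 28.44/1.381 = 20.59 years.
Leg 3: γ = 1.18; τ_3 = 24.29/1.180 = 20.58 years.
Total proper time: τ_1 + 20.59 + 20.58 = 80.99, so τ_1 = 80.99 − 41.18 = 39.81 years.
γ_1 = 47.09/39.81 = 1.183; β = √(1 − 1/γ²) = √0.2853.

β = 0.534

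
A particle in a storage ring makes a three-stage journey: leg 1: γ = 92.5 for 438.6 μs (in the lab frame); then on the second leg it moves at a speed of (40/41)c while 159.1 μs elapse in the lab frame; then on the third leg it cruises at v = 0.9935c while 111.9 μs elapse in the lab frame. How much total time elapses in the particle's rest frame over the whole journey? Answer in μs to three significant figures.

τ = 52.4 μs

Leg 1: γ = 92.5; τ_1 = 438.6/92.50 = 4.742 μs.
Leg 2: γ = 1/√(1 − (40/41)²) = 41/9 ≈ 4.556; τ_2 = 159.1/4.556 = 34.92 μs.
Leg 3: γ = 1/√(1 − 0.9935²) = 1/√0.01296 = 8.785; τ_3 = 111.9/8.785 = 12.74 μs.
Total: 4.742 + 34.92 + 12.74 μs.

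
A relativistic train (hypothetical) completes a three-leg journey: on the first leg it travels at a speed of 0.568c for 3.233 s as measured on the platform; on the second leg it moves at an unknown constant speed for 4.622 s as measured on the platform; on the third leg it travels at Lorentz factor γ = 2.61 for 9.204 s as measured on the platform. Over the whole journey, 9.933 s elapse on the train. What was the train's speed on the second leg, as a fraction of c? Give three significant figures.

Leg 1: γ = 1/√(1 − 0.568²) = 1/√0.6774 = 1.215; τ_1 = 3.233/1.215 = 2.661 s.
Leg 2: speed unknown; τ_2 = 4.622/γ_2.
Leg 3: γ = 2.61; τ_3 = 9.204/2.610 = 3.526 s.
Total proper time: 2.661 + τ_2 + 3.526 = 9.933, so τ_2 = 9.933 − 6.187 = 3.746 s.
γ_2 = 4.622/3.746 = 1.234; β = √(1 − 1/γ²) = √0.3432.

β = 0.586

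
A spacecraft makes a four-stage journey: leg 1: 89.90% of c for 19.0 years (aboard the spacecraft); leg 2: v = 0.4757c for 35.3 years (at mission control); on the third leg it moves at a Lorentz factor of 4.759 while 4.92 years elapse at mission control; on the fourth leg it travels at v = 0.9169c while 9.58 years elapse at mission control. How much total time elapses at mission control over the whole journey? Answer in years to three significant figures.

Leg 1: β = 0.8990; γ = 1/√(1 − 0.8990²) = 1/√0.1918 = 2.283; Δt_1 = 2.283 × 19.0 = 43.38 years.
Leg 2: 35.3 years is already measured at mission control.
Leg 3: 4.92 years is already measured at mission control.
Leg 4: 9.58 years is already measured at mission control.
Total: 43.38 + 35.30 + 4.920 + 9.580 years.

Δt = 93.2 years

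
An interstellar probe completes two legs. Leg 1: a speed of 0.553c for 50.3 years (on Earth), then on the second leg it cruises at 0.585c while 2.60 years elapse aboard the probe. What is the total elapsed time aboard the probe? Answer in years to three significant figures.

τ = 44.5 years

Leg 1: γ = 1/√(1 − 0.553²) = 1/√0.6942 = 1.200; τ_1 = 50.3/1.200 = 41.91 years.
Leg 2: 2.60 years is already measured aboard the probe.
Total: 41.91 + 2.600 years.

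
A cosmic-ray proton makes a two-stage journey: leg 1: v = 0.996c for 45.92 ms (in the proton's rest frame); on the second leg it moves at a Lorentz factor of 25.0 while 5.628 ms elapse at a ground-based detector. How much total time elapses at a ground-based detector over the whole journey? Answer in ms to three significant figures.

Leg 1: γ = 1/√(1 − 0.996²) = 1/√0.007984 = 11.19; Δt_1 = 11.19 × 45.92 = 513.9 ms.
Leg 2: 5.628 ms is already measured at a ground-based detector.
Total: 513.9 + 5.628 ms.

Δt = 520 ms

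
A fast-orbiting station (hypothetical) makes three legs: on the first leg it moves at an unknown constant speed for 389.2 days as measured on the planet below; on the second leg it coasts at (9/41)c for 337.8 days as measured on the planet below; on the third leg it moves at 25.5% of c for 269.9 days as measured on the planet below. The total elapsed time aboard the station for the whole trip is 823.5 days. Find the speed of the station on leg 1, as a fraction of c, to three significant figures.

Leg 1: speed unknown; τ_1 = 389.2/γ_1.
Leg 2: γ = 1/√(1 − (9/41)²) = 41/40 = 1.025; τ_2 = 337.8/1.025 = 329.6 days.
Leg 3: β = 0.255; γ = 1/√(1 − 0.255²) = 1/√0.9350 = 1.034; τ_3 = 269.9/1.034 = 261.0 days.
Total proper time: τ_1 + 329.6 + 261.0 = 823.5, so τ_1 = 823.5 − 590.5 = 233.0 days.
γ_1 = 389.2/233.0 = 1.671; β = √(1 − 1/γ²) = √0.6417.

β = 0.801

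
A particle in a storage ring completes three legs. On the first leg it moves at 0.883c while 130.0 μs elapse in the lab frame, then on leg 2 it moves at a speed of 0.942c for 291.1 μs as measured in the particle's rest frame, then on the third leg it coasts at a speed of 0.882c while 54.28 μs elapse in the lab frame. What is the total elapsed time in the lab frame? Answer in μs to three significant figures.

Leg 1: 130.0 μs is already measured in the lab frame.
Leg 2: γ = 1/√(1 − 0.942²) = 1/√0.1126 = 2.980; Δt_2 = 2.980 × 291.1 = 867.4 μs.
Leg 3: 54.28 μs is already measured in the lab frame.
Total: 130.0 + 867.4 + 54.28 μs.

Δt = 1050 μs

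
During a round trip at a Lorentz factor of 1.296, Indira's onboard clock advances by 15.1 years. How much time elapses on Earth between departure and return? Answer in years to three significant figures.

Δt = 19.6 years

γ = 1.296
Earth-frame duration is the dilated interval: Δt = γτ = 1.296 × 15.1 years.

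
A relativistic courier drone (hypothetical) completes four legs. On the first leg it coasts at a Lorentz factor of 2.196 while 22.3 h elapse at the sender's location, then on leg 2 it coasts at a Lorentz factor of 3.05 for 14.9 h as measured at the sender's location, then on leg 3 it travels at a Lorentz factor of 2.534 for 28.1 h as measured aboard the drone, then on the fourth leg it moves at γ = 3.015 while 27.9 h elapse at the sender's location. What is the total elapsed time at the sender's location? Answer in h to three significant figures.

Δt = 136 h

Leg 1: 22.3 h is already measured at the sender's location.
Leg 2: 14.9 h is already measured at the sender's location.
Leg 3: γ = 2.534; Δt_3 = 2.534 × 28.1 = 71.21 h.
Leg 4: 27.9 h is already measured at the sender's location.
Total: 22.30 + 14.90 + 71.21 + 27.90 h.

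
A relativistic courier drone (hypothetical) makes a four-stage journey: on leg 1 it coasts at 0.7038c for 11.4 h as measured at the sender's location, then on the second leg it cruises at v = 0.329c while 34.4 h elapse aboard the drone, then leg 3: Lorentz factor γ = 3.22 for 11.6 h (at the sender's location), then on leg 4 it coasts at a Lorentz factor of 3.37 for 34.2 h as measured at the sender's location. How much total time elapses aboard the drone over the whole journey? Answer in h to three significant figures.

τ = 56.2 h

Leg 1: γ = 1/√(1 − 0.7038²) = 1/√0.5047 = 1.408; τ_1 = 11.4/1.408 = 8.099 h.
Leg 2: 34.4 h is already measured aboard the drone.
Leg 3: γ = 3.22; τ_3 = 11.6/3.220 = 3.602 h.
Leg 4: γ = 3.37; τ_4 = 34.2/3.370 = 10.15 h.
Total: 8.099 + 34.40 + 3.602 + 10.15 h.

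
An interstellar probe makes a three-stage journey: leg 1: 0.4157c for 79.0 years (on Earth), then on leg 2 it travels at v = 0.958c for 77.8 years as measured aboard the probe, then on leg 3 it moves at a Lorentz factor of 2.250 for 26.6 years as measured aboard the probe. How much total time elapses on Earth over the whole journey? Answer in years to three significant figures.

Δt = 410 years

Leg 1: 79.0 years is already measured on Earth.
Leg 2: γ = 1/√(1 − 0.958²) = 1/√0.08224 = 3.487; Δt_2 = 3.487 × 77.8 = 271.3 years.
Leg 3: γ = 2.250; Δt_3 = 2.250 × 26.6 = 59.85 years.
Total: 79.00 + 271.3 + 59.85 years.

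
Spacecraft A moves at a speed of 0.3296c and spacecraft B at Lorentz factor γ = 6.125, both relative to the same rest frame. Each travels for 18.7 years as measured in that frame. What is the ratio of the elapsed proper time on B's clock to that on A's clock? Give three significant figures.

A: γ = 1/√(1 − 0.3296²) = 1/√0.8914 = 1.059. B: γ = 6.125.
τ_A/τ_B = γ_B/γ_A = 6.125/1.059 = 5.783, so τ_B/τ_A = 0.1729.

τ_B/τ_A = 0.173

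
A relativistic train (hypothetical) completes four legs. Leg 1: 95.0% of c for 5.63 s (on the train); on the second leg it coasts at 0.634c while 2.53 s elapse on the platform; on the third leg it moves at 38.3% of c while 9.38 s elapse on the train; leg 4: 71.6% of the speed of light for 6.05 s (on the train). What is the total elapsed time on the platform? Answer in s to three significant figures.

Leg 1: β = 0.950; γ = 1/√(1 − 0.950²) = 1/√0.09750 = 3.203; Δt_1 = 3.203 × 5.63 = 18.03 s.
Leg 2: 2.53 s is already measured on the platform.
Leg 3: β = 0.383; γ = 1/√(1 − 0.383²) = 1/√0.8533 = 1.083; Δt_3 = 1.083 × 9.38 = 10.15 s.
Leg 4: β = 0.716; γ = 1/√(1 − 0.716²) = 1/√0.4873 = 1.432; Δt_4 = 1.432 × 6.05 = 8.666 s.
Total: 18.03 + 2.530 + 10.15 + 8.666 s.

Δt = 39.4 s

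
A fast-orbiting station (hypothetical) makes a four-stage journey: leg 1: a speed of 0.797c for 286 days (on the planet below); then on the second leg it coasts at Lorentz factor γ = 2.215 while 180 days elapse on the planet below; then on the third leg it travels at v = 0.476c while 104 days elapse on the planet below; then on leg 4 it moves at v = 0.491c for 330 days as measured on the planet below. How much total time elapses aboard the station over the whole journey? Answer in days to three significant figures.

Leg 1: γ = 1/√(1 − 0.797²) = 1/√0.3648 = 1.656; τ_1 = 286/1.656 = 172.7 days.
Leg 2: γ = 2.215; τ_2 = 180/2.215 = 81.26 days.
Leg 3: γ = 1/√(1 − 0.476²) = 1/√0.7734 = 1.137; τ_3 = 104/1.137 = 91.46 days.
Leg 4: γ = 1/√(1 − 0.491²) = 1/√0.7589 = 1.148; τ_4 = 330/1.148 = 287.5 days.
Total: 172.7 + 81.26 + 91.46 + 287.5 days.

τ = 633 days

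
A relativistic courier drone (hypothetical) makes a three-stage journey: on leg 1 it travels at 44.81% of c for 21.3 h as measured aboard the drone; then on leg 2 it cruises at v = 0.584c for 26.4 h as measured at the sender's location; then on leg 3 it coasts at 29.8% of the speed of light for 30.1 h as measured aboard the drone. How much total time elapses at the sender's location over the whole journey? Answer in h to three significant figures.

Leg 1: β = 0.4481; γ = 1/√(1 − 0.4481²) = 1/√0.7992 = 1.119; Δt_1 = 1.119 × 21.3 = 23.83 h.
Leg 2: 26.4 h is already measured at the sender's location.
Leg 3: β = 0.298; γ = 1/√(1 − 0.298²) = 1/√0.9112 = 1.048; Δt_3 = 1.048 × 30.1 = 31.53 h.
Total: 23.83 + 26.40 + 31.53 h.

Δt = 81.8 h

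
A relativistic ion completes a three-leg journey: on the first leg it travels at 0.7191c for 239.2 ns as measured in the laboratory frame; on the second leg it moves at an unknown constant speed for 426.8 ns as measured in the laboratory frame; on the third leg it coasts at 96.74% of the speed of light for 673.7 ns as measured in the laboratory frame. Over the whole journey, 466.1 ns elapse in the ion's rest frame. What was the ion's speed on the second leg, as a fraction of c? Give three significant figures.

Leg 1: γ = 1/√(1 − 0.7191²) = 1/√0.4829 = 1.439; τ_1 = 239.2/1.439 = 166.2 ns.
Leg 2: speed unknown; τ_2 = 426.8/γ_2.
Leg 3: β = 0.9674; γ = 1/√(1 − 0.9674²) = 1/√0.06414 = 3.949; τ_3 = 673.7/3.949 = 170.6 ns.
Total proper time: 166.2 + τ_2 + 170.6 = 466.1, so τ_2 = 466.1 − 336.8 = 129.3 ns.
γ_2 = 426.8/129.3 = 3.302; β = √(1 − 1/γ²) = √0.9083.

β = 0.953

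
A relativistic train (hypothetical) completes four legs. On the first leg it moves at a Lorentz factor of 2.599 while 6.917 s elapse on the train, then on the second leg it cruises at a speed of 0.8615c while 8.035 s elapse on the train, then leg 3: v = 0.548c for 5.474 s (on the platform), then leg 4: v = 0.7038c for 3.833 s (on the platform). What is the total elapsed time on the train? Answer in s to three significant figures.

τ = 22.3 s

Leg 1: 6.917 s is already measured on the train.
Leg 2: 8.035 s is already measured on the train.
Leg 3: γ = 1/√(1 − 0.548²) = 1/√0.6997 = 1.195; τ_3 = 5.474/1.195 = 4.579 s.
Leg 4: γ = 1/√(1 − 0.7038²) = 1/√0.5047 = 1.408; τ_4 = 3.833/1.408 = 2.723 s.
Total: 6.917 + 8.035 + 4.579 + 2.723 s.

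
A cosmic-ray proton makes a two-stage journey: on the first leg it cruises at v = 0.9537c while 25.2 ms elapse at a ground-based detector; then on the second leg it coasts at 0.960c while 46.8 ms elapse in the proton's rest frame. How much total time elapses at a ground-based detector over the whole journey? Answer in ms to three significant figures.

Δt = 192 ms

Leg 1: 25.2 ms is already measured at a ground-based detector.
Leg 2: γ = 1/√(1 − 0.960²) = 25/7 ≈ 3.571; Δt_2 = 3.571 × 46.8 = 167.1 ms.
Total: 25.20 + 167.1 ms.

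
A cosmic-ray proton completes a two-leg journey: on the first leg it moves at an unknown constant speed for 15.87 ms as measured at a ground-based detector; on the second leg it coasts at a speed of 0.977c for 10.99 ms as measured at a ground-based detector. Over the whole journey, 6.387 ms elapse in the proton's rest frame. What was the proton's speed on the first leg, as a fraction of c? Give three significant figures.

Leg 1: speed unknown; τ_1 = 15.87/γ_1.
Leg 2: γ = 1/√(1 − 0.977²) = 1/√0.04547 = 4.690; τ_2 = 10.99/4.690 = 2.343 ms.
Total proper time: τ_1 + 2.343 = 6.387, so τ_1 = 6.387 − 2.343 = 4.044 ms.
γ_1 = 15.87/4.044 = 3.925; β = √(1 − 1/γ²) = √0.9351.

β = 0.967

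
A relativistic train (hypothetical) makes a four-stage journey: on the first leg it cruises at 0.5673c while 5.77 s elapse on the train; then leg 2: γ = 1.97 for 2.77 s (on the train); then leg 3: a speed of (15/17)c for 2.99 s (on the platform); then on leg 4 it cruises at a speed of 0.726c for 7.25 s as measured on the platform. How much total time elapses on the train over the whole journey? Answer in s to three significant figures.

Leg 1: 5.77 s is already measured on the train.
Leg 2: 2.77 s is already measured on the train.
Leg 3: γ = 1/√(1 − (15/17)²) = 17/8 = 2.125; τ_3 = 2.99/2.125 = 1.407 s.
Leg 4: γ = 1/√(1 − 0.726²) = 1/√0.4729 = 1.454; τ_4 = 7.25/1.454 = 4.986 s.
Total: 5.770 + 2.770 + 1.407 + 4.986 s.

τ = 14.9 s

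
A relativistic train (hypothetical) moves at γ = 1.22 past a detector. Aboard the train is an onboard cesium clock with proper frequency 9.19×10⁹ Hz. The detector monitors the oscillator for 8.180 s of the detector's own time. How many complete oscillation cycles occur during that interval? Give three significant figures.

N = 6.16×10¹⁰

γ = 1.22
During 8.180 s of lab time, the oscillator's proper time advances by τ = Δt/γ = 8.180/1.220 = 6.705 s = 6.705×10⁰ s.
N = f × τ = 9.19×10⁹ × 6.705×10⁰ = 6.162×10¹⁰.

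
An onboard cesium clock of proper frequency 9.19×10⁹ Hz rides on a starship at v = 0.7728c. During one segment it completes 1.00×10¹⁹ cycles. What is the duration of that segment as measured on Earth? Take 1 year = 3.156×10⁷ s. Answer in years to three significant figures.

Δt = 54.3 years

γ = 1/√(1 − 0.7728²) = 1/√0.4028 = 1.576
Proper time for N cycles: τ = N/f = 1.00×10¹⁹/(9.19×10⁹) = 1.088×10⁹ s = 34.48 years.
Lab-frame duration Δt = γτ = 1.576 × 34.48 = 54.33 years.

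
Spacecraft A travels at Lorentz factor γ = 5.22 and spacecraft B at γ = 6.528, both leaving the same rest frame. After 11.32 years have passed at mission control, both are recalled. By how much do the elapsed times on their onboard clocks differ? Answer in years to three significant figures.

A: γ = 5.22; τ_A = 11.32/5.220 = 2.169 years.
B: γ = 6.528; τ_B = 11.32/6.528 = 1.734 years.

|τ_A − τ_B| = 0.435 years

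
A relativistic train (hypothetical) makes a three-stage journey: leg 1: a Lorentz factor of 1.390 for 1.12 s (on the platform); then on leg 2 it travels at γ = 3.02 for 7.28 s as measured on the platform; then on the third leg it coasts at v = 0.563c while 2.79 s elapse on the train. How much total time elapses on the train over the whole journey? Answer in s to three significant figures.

τ = 6.01 s

Leg 1: γ = 1.390; τ_1 = 1.12/1.390 = 0.8058 s.
Leg 2: γ = 3.02; τ_2 = 7.28/3.020 = 2.411 s.
Leg 3: 2.79 s is already measured on the train.
Total: 0.8058 + 2.411 + 2.790 s.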